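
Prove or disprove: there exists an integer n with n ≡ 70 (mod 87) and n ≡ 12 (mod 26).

n = 766

Since 87 and 26 share no common factor, CRT says the pair of congruences has a solution (unique mod 2262).
Write n = 70 + 87t and require 70 + 87t ≡ 12 (mod 26), i.e. 87t ≡ 20 (mod 26).
87 ≡ 9 (mod 26), so this reads 9t ≡ 20 (mod 26). To invert 9 modulo 26: 26 = 2·9 + 8, 9 = 1·8 + 1, 8 = 8·1 + 0, and unwinding, 1 = 9 − 1·8 = 9 − (26 − 2·9) = −26 + 3·9. Thus 9⁻¹ ≡ 3 (mod 26).
Multiplying by 3: t ≡ 3·20 = 60 ≡ 8 (mod 26).
Taking t = 8 gives n = 70 + 87·8 = 766.
Indeed 766 ≡ 70 (mod 87) and 766 ≡ 12 (mod 26).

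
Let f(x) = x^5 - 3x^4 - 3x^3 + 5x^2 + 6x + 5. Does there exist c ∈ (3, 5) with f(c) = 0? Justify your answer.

Yes, f has a root in the interval.

f(3) = -13 and f(5) = 1035, which have opposite signs.
Since f is a polynomial it is continuous on [3, 5].
So by the Intermediate Value Theorem there is a c strictly between 3 and 5 with f(c) = 0.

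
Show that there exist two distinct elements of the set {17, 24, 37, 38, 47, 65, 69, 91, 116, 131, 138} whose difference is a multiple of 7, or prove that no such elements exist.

Reduce each element mod 7: 17↦3, 24↦3, 37↦2, 38↦3, 47↦5, 65↦2, 69↦6, 91↦0, 116↦4, 131↦5, 138↦5. The residue 3 repeats (at 17 and 24), and 24 − 17 = 7 = 1·7.

17 and 24 are such a pair.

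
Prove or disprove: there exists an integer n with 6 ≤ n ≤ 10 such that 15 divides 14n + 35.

The values of 14n + 35 for n = 6, 7, …, 10 are 119, 133, 147, 161, 175; reduced mod 15 these are 14, 13, 12, 11, 10.
The residue 0 does not occur, so no n in [6, 10] makes 14n + 35 a multiple of 15.

There is no such integer n in that range.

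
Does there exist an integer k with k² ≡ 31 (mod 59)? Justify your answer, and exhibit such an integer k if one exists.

There is no such integer.

59 is prime, so by Euler's criterion 31 is a square mod 59 iff 31^((59−1)/2) = 31^29 ≡ 1 (mod 59).
Squaring successively (mod 59): 31^2 = 961 ≡ 17; 31^4 ≡ 17² = 289 ≡ 53; 31^8 ≡ 53² = 2809 ≡ 36; 31^16 ≡ 36² = 1296 ≡ 57.
Since 29 = 16 + 8 + 4 + 1, 31^29 ≡ 57 · 36 · 53 · 31; multiplying out mod 59: 57·36 = 2052 ≡ 46, then 46·53 = 2438 ≡ 19, then 19·31 = 589 ≡ 58. Thus 31^29 ≡ 58 ≡ −1 (mod 59).
By Euler's criterion 31 is a quadratic non-residue mod 59: no k satisfies k² ≡ 31 (mod 59).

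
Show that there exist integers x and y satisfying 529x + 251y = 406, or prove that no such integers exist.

529 and 251 are coprime, so 529x + 251y ranges over all of ℤ.
Euclidean algorithm: 529 = 2·251 + 27, 251 = 9·27 + 8, 27 = 3·8 + 3, 8 = 2·3 + 2, 3 = 1·2 + 1, 2 = 2·1 + 0.
Working back up the chain: 1 = 3 − 1·2 = 3 − (8 − 2·3) = −8 + 3·3 = −8 + 3·(27 − 3·8) = 3·27 − 10·8 = 3·27 − 10·(251 − 9·27) = −10·251 + 93·27 = −10·251 + 93·(529 − 2·251) = 93·529 − 196·251. So 529·93 + 251·(-196) = 1.
Scaling by 406 gives the particular solution (x, y) = (37758, -79576).
The general solution is x = 37758 + 251k, y = -79576 − 529k; taking k = -150 gives the smaller pair x = 108, y = -226.
Check: 529·108 + 251·(-226) = 57132 − 56726 = 406. ✓

x = 108, y = -226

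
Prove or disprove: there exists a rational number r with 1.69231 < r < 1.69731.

r = 39/23

Multiplying by 23: 23·1.69231 = 38.92313 and 23·1.69731 = 39.03813, so the integer 39 lies strictly between them.
So r = 39/23 works: it is a ratio of integers, and dividing 23·1.69231 < 39 < 23·1.69731 through by 23 gives 1.69231 < 39/23 < 1.69731.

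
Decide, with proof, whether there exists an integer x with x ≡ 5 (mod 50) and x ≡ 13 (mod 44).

x = 805

The moduli are not coprime: gcd(50, 44) = 2. Compatibility requires 2 ∣ (13 − 5) = 8, which holds, so solutions exist.
Put x = 5 + 50t, so we need 50t ≡ 8 (mod 44), equivalently (divide by 2) 25t ≡ 4 (mod 22).
25 ≡ 3 (mod 22), so this reads 3t ≡ 4 (mod 22). To invert 3 modulo 22: 22 = 7·3 + 1, 3 = 3·1 + 0, and unwinding, 1 = 22 − 7·3. Thus 3⁻¹ ≡ -7 ≡ 15 (mod 22).
Therefore t ≡ 15·4 = 60 ≡ 16 (mod 22).
Then x = 5 + 50·16 = 805.
Check: 805 mod 50 = 5, 805 mod 44 = 13. ✓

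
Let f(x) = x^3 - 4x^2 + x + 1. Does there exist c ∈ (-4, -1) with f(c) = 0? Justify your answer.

f has no root in that interval.

The endpoint values f(-4) = -131 and f(-1) = -5 are both negative. Claim: f(x) < 0 for every x in (-4, -1).
Shift to the endpoint -1: with x = -1 − u (0 < u < 3), one computes f(-1 − u) = -u^3 - 7u^2 - 12u - 5.
All 4 nonzero coefficients of this polynomial in u are negative; hence for u > 0 the value is a sum of negative terms (the constant -5 among them).
Therefore f(x) < 0 throughout (-4, -1), and f has no zero there.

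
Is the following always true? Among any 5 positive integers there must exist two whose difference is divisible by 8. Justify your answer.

Take the 5 consecutive integers 34, 35, …, 38: their residues mod 8 are all distinct because 5 ≤ 8.
The differences between them range over 1, …, 4, none of which is divisible by 8.

No; for instance {34, 35, 36, 37, 38} is a counterexample.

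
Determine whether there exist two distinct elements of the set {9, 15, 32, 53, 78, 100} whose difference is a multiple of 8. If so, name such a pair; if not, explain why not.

No, no such pair exists.

Two integers differ by a multiple of 8 exactly when they have the same residue mod 8. The residues are 9↦1, 15↦7, 32↦0, 53↦5, 78↦6, 100↦4.
These 6 residues are pairwise different, hence no difference of two elements is divisible by 8.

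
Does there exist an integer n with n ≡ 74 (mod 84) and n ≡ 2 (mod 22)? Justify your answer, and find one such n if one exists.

n = 662

Here gcd(84, 22) = 2, and both 74 and 2 leave remainder 0 mod 2, so the system is consistent.
The integers ≡ 74 (mod 84) are 74, 158, 242, 326, 410, 494, 578, 662, …; their remainders mod 22 are 8, 4, 0, 18, 14, 10, 6, 2, so n = 662 is the first that is ≡ 2 (mod 22).
Check: 662 mod 84 = 74, 662 mod 22 = 2. ✓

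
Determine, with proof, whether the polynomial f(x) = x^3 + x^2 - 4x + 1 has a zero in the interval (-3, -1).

f(-3) = -5 and f(-1) = 5, which have opposite signs.
Since f is a polynomial it is continuous on [-3, -1].
By the Intermediate Value Theorem, f takes the value 0 somewhere in the open interval.

Yes, f has a root in the interval.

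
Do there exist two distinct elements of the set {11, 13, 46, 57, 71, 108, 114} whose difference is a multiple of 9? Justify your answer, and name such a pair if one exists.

Two integers differ by a multiple of 9 exactly when they have the same residue mod 9. The residues are 11↦2, 13↦4, 46↦1, 57↦3, 71↦8, 108↦0, 114↦6.
All 7 residues are distinct, so no two elements differ by a multiple of 9.

No, no such pair exists.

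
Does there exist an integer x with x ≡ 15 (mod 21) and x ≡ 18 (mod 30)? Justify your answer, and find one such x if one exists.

gcd(21, 30) = 3. A simultaneous solution exists iff 15 ≡ 18 (mod 3); here 15 mod 3 = 0 = 18 mod 3, so it does.
List candidates x ≡ 15 (mod 21): 15, 36, 57, 78. Modulo 30 these are 15, 6, 27, 18; 78 gives 18 as required.
Indeed 78 ≡ 15 (mod 21) and 78 ≡ 18 (mod 30).

x = 78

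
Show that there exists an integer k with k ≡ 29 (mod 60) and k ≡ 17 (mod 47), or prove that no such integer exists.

gcd(60, 47) = 1, so the Chinese Remainder Theorem guarantees exactly one residue class mod 2820 satisfying both.
Write k = 29 + 60t and require 29 + 60t ≡ 17 (mod 47), i.e. 60t ≡ 35 (mod 47).
60 ≡ 13 (mod 47), so this reads 13t ≡ 35 (mod 47). To invert 13 modulo 47: 47 = 3·13 + 8, 13 = 1·8 + 5, 8 = 1·5 + 3, 5 = 1·3 + 2, 3 = 1·2 + 1, 2 = 2·1 + 0, and unwinding, 1 = 3 − 1·2 = 3 − (5 − 1·3) = −5 + 2·3 = −5 + 2·(8 − 1·5) = 2·8 − 3·5 = 2·8 − 3·(13 − 1·8) = −3·13 + 5·8 = −3·13 + 5·(47 − 3·13) = 5·47 − 18·13. Thus 13⁻¹ ≡ -18 ≡ 29 (mod 47).
Multiplying by 29: t ≡ 29·35 = 1015 ≡ 28 (mod 47).
Taking t = 28 gives k = 29 + 60·28 = 1709.
Check: 1709 mod 60 = 29, 1709 mod 47 = 17. ✓

k = 1709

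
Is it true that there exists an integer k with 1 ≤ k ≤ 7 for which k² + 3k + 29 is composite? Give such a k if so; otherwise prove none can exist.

At k = 4: 4² + 3·4 + 29 = 57 = 3·19, which is composite.

k = 4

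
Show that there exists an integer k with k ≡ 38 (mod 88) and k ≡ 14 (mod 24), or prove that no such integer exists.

The moduli are not coprime: gcd(88, 24) = 8. Compatibility requires 8 ∣ (14 − 38) = -24, which holds, so solutions exist.
The smallest candidate k = 38 works directly: 38 ≡ 14 (mod 24).
Check: 38 mod 88 = 38, 38 mod 24 = 14. ✓

k = 38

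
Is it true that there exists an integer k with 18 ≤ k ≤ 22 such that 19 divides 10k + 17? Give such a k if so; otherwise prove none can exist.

The values of 10k + 17 for k = 18, 19, …, 22 are 197, 207, 217, 227, 237; reduced mod 19 these are 7, 17, 8, 18, 9.
None is 0, so 19 never divides 10k + 17 on this range.

No such integer k in that range exists.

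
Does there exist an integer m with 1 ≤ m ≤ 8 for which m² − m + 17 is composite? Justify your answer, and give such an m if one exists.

No such integer m in that range exists.

The values for m = 1, 2, …, 8 are 17, 19, 23, 29, 37, 47, 59, 73, and each of these is prime.
So no value in the range makes the expression composite.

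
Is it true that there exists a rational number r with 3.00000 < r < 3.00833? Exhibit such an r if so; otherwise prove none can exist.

r = 364/121

Scale by 121: the interval becomes (363.00000, 364.00793), which contains the integer 364.
So r = 364/121 works: it is a ratio of integers, and dividing 121·3.00000 < 364 < 121·3.00833 through by 121 gives 3.00000 < 364/121 < 3.00833.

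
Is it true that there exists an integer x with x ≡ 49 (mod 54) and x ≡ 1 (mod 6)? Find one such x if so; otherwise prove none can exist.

Here gcd(54, 6) = 6, and both 49 and 1 leave remainder 1 mod 6, so the system is consistent.
In fact x = 49 itself already satisfies 49 mod 6 = 1.
Verify: 49 = 0·54 + 49 and 49 = 8·6 + 1. ✓

x = 49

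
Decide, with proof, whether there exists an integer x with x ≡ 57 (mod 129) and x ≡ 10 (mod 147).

No, no such integer exists.

Both moduli are multiples of 3 = gcd(129, 147), so any solution would satisfy x ≡ 57 and x ≡ 10 modulo 3 simultaneously.
However 57 ≡ 0 and 10 ≡ 1 (mod 3), and 0 ≠ 1.
Hence the system has no solution.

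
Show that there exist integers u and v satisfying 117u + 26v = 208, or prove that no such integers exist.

u = 0, v = 8

Since gcd(117, 26) = 13 and 208 = 13·16, Bézout's identity guarantees a solution.
Dividing through by 13 reduces the equation to 9u + 2v = 16.
Dividing repeatedly: 9 = 4·2 + 1, 2 = 2·1 + 0.
Back-substituting, 1 = 9 − 4·2; that is, 9·1 + 2·(-4) = 1.
Times 16: 9·16 + 2·(-64) = 16, so (16, -64) solves it.
The general solution is u = 16 + 2k, v = -64 − 9k; taking k = -8 gives the smaller pair u = 0, v = 8.
Indeed 117·0 + 26·8 = 0 + 208 = 208.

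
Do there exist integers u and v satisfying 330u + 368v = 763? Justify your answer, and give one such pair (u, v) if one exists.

Both 330 and 368 are divisible by gcd(330, 368) = 2, hence so is any combination 330u + 368v.
But 763 is not a multiple of 2 (it leaves remainder 1).
Therefore 330u + 368v = 763 has no solution in integers.

No such integers exist.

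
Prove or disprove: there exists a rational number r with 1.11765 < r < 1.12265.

Look for a denominator N such that an integer falls strictly between N·1.11765 and N·1.12265. N = 25 works: 25·1.11765 = 27.94125 < 28 < 28.06625 = 25·1.12265.
Hence 28/25 is a rational number with 1.11765 < 28/25 < 1.12265.

r = 28/25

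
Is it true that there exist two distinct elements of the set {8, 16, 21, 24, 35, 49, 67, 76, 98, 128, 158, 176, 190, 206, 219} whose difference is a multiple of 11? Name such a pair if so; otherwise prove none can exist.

The pair (8, 206) works.

Reduce each element mod 11: 8↦8, 16↦5, 21↦10, 24↦2, 35↦2, 49↦5, 67↦1, 76↦10, 98↦10, 128↦7, 158↦4, 176↦0, 190↦3, 206↦8, 219↦10. The residue 8 repeats (at 8 and 206), and 206 − 8 = 198 = 18·11.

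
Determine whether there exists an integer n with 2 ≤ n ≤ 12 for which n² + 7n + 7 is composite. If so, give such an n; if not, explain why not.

n = 12

At n = 12: 12² + 7·12 + 7 = 235 = 5·47, which is composite.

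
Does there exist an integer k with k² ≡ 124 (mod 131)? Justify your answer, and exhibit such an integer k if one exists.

There is no such integer.

131 is prime, so by Euler's criterion 124 is a square mod 131 iff 124^((131−1)/2) = 124^65 ≡ 1 (mod 131).
Squaring successively (mod 131): 124^2 = 15376 ≡ 49; 124^4 ≡ 49² = 2401 ≡ 43; 124^8 ≡ 43² = 1849 ≡ 15; 124^16 ≡ 15² = 225 ≡ 94; 124^32 ≡ 94² = 8836 ≡ 59; 124^64 ≡ 59² = 3481 ≡ 75.
Since 65 = 64 + 1, 124^65 ≡ 75 · 124; multiplying out mod 131: 75·124 = 9300 ≡ 130. Thus 124^65 ≡ 130 ≡ −1 (mod 131).
By Euler's criterion 124 is a quadratic non-residue mod 131: no k satisfies k² ≡ 124 (mod 131).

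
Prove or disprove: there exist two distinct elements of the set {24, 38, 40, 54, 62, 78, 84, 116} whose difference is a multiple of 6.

The pair (24, 54) works.

24 mod 6 = 0 and 54 mod 6 = 0, so 54 − 24 = 30 = 5·6.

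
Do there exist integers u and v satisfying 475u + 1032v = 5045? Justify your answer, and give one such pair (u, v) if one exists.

475 and 1032 are coprime, so 475u + 1032v ranges over all of ℤ.
Run the Euclidean algorithm on 1032 and 475: 1032 = 2·475 + 82, 475 = 5·82 + 65, 82 = 1·65 + 17, 65 = 3·17 + 14, 17 = 1·14 + 3, 14 = 4·3 + 2, 3 = 1·2 + 1, 2 = 2·1 + 0.
Back-substituting, 1 = 3 − 1·2 = 3 − (14 − 4·3) = −14 + 5·3 = −14 + 5·(17 − 1·14) = 5·17 − 6·14 = 5·17 − 6·(65 − 3·17) = −6·65 + 23·17 = −6·65 + 23·(82 − 1·65) = 23·82 − 29·65 = 23·82 − 29·(475 − 5·82) = −29·475 + 168·82 = −29·475 + 168·(1032 − 2·475) = 168·1032 − 365·475; that is, 475·(-365) + 1032·168 = 1.
Times 5045: 475·(-1841425) + 1032·847560 = 5045, so (-1841425, 847560) solves it.
Adding 1785·1032 to u and subtracting 1785·475 from v gives the tidier solution (695, -315).
Indeed 475·695 + 1032·(-315) = 330125 − 325080 = 5045.

u = 695, v = -315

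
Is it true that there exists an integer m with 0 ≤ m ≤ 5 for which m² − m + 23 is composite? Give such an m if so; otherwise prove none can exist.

At m = 4: 4² − 4 + 23 = 35 = 5·7, which is composite.

m = 4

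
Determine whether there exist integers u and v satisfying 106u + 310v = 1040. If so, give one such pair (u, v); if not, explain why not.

Since gcd(106, 310) = 2 and 1040 = 2·520, Bézout's identity guarantees a solution.
Dividing through by 2 reduces the equation to 53u + 155v = 520.
Dividing repeatedly: 155 = 2·53 + 49, 53 = 1·49 + 4, 49 = 12·4 + 1, 4 = 4·1 + 0.
Unwinding: 1 = 49 − 12·4 = 49 − 12·(53 − 1·49) = −12·53 + 13·49 = −12·53 + 13·(155 − 2·53) = 13·155 − 38·53, i.e. 53·(-38) + 155·13 = 1.
Scaling by 520 gives the particular solution (u, v) = (-19760, 6760).
Shifting by a multiple of (155, −53) keeps it a solution: u = -19760 + 128·155 = 80, v = 6760 − 128·53 = -24.
Check: 106·80 + 310·(-24) = 8480 − 7440 = 1040. ✓

u = 80, v = -24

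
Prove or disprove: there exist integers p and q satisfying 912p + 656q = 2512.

p = 38, q = -49

Since gcd(912, 656) = 16 and 2512 = 16·157, Bézout's identity guarantees a solution.
Dividing through by 16 reduces the equation to 57p + 41q = 157.
Euclidean algorithm: 57 = 1·41 + 16, 41 = 2·16 + 9, 16 = 1·9 + 7, 9 = 1·7 + 2, 7 = 3·2 + 1, 2 = 2·1 + 0.
Back-substituting, 1 = 7 − 3·2 = 7 − 3·(9 − 1·7) = −3·9 + 4·7 = −3·9 + 4·(16 − 1·9) = 4·16 − 7·9 = 4·16 − 7·(41 − 2·16) = −7·41 + 18·16 = −7·41 + 18·(57 − 1·41) = 18·57 − 25·41; that is, 57·18 + 41·(-25) = 1.
Times 157: 57·2826 + 41·(-3925) = 157, so (2826, -3925) solves it.
Subtracting 68·41 from p and adding 68·57 to q gives the tidier solution (38, -49).
Check: 912·38 + 656·(-49) = 34656 − 32144 = 2512. ✓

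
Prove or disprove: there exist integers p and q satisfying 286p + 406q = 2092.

p = 57, q = -35

Every value of 286p + 406q is a multiple of gcd(286, 406) = 2; since 2 ∣ 2092, solutions exist.
Dividing through by 2 reduces the equation to 143p + 203q = 1046.
Run the Euclidean algorithm on 203 and 143: 203 = 1·143 + 60, 143 = 2·60 + 23, 60 = 2·23 + 14, 23 = 1·14 + 9, 14 = 1·9 + 5, 9 = 1·5 + 4, 5 = 1·4 + 1, 4 = 4·1 + 0.
Working back up the chain: 1 = 5 − 1·4 = 5 − (9 − 1·5) = −9 + 2·5 = −9 + 2·(14 − 1·9) = 2·14 − 3·9 = 2·14 − 3·(23 − 1·14) = −3·23 + 5·14 = −3·23 + 5·(60 − 2·23) = 5·60 − 13·23 = 5·60 − 13·(143 − 2·60) = −13·143 + 31·60 = −13·143 + 31·(203 − 1·143) = 31·203 − 44·143. So 143·(-44) + 203·31 = 1.
Multiplying through by 1046: p = (-44)·1046 = -46024, q = 31·1046 = 32426 is a solution.
Adding 227·203 to p and subtracting 227·143 from q gives the tidier solution (57, -35).
Check: 286·57 + 406·(-35) = 16302 − 14210 = 2092. ✓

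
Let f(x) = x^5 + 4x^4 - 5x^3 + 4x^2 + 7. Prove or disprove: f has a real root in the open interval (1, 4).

The endpoint values f(1) = 11 and f(4) = 1799 are both positive. Claim: f(x) > 0 for every x in (1, 4).
Substitute x = 1 + u, where 0 < u < 3 on the interval. Expanding, f(1 + u) = u^5 + 9u^4 + 21u^3 + 23u^2 + 14u + 11.
All 6 nonzero coefficients of this polynomial in u are positive; hence for u > 0 the value is a sum of positive terms (the constant 11 among them).
So f is strictly positive on (1, 4); no root exists in the interval.

No.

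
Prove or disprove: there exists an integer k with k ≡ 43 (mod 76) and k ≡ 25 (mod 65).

Since 76 and 65 share no common factor, CRT says the pair of congruences has a solution (unique mod 4940).
Any solution of the first congruence is k = 43 + 76t; substituting into the second, 76t ≡ 25 − 43 ≡ 47 (mod 65).
76 ≡ 11 (mod 65), so this reads 11t ≡ 47 (mod 65). Note 11·6 = 66 ≡ 1 (mod 65) (as 66 − 1 = 1·65), so 11⁻¹ ≡ 6.
Therefore t ≡ 6·47 = 282 ≡ 22 (mod 65).
With t = 22: k = 43 + 76·22 = 1715.
Verify: 1715 = 22·76 + 43 and 1715 = 26·65 + 25. ✓

k = 1715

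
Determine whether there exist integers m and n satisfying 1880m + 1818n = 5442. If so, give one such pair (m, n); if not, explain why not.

m = 381, n = -391

gcd(1880, 1818) = 2, and 2 divides 5442, so integer solutions exist.
Dividing through by 2 reduces the equation to 940m + 909n = 2721.
Dividing repeatedly: 940 = 1·909 + 31, 909 = 29·31 + 10, 31 = 3·10 + 1, 10 = 10·1 + 0.
Unwinding: 1 = 31 − 3·10 = 31 − 3·(909 − 29·31) = −3·909 + 88·31 = −3·909 + 88·(940 − 1·909) = 88·940 − 91·909, i.e. 940·88 + 909·(-91) = 1.
Times 2721: 940·239448 + 909·(-247611) = 2721, so (239448, -247611) solves it.
Subtracting 263·909 from m and adding 263·940 to n gives the tidier solution (381, -391).
Indeed 1880·381 + 1818·(-391) = 716280 − 710838 = 5442.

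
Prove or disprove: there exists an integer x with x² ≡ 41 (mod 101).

No such integer exists.

Apply Euler's criterion with the prime 101: 41 is a quadratic residue iff 41^50 ≡ 1 (mod 101), and a non-residue iff it is ≡ −1.
Squaring successively (mod 101): 41^2 = 1681 ≡ 65; 41^4 ≡ 65² = 4225 ≡ 84; 41^8 ≡ 84² = 7056 ≡ 87; 41^16 ≡ 87² = 7569 ≡ 95; 41^32 ≡ 95² = 9025 ≡ 36.
Since 50 = 32 + 16 + 2, 41^50 ≡ 36 · 95 · 65; multiplying out mod 101: 36·95 = 3420 ≡ 87, then 87·65 = 5655 ≡ 100. Thus 41^50 ≡ 100 ≡ −1 (mod 101).
The value −1 means 41 is a non-residue modulo 101, so x² ≡ 41 (mod 101) is impossible.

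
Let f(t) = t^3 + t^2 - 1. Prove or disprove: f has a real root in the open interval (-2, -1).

No.

The endpoint values f(-2) = -5 and f(-1) = -1 are both negative. Claim: f(t) < 0 for every t in (-2, -1).
Substitute t = -1 − u, where 0 < u < 1 on the interval. Expanding, f(-1 − u) = -u^3 - 2u^2 - u - 1.
All 4 nonzero coefficients of this polynomial in u are negative; hence for u > 0 the value is a sum of negative terms (the constant -1 among them).
Therefore f(t) < 0 throughout (-2, -1), and f has no zero there.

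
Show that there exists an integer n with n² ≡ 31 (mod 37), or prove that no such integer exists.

Apply Euler's criterion with the prime 37: 31 is a quadratic residue iff 31^18 ≡ 1 (mod 37), and a non-residue iff it is ≡ −1.
Squaring successively (mod 37): 31^2 = 961 ≡ 36; 31^4 ≡ 36² = 1296 ≡ 1; 31^8 ≡ 1² = 1 ≡ 1; 31^16 ≡ 1² = 1 ≡ 1.
Since 18 = 16 + 2, 31^18 ≡ 1 · 36; multiplying out mod 37: 1·36 = 36 ≡ 36. Thus 31^18 ≡ 36 ≡ −1 (mod 37).
By Euler's criterion 31 is a quadratic non-residue mod 37: no n satisfies n² ≡ 31 (mod 37).

No such integer exists.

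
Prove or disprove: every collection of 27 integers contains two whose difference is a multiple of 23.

Each integer lies in one of the 23 residue classes modulo 23.
Placing 27 integers into 23 classes, some class receives at least two — say a and b.
Equal remainders mean a − b ≡ 0 (mod 23), so 23 divides their difference.

Yes.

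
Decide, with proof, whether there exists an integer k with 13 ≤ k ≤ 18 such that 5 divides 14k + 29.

k = 14

At k = 13 the value 211 is not a multiple of 5. k = 14 works, since 14·14 + 29 = 225 = 45·5.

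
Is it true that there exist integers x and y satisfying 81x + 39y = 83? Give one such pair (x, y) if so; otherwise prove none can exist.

Both 81 and 39 are divisible by gcd(81, 39) = 3, hence so is any combination 81x + 39y.
But 83 is not a multiple of 3 (it leaves remainder 2).
Hence no integers x, y satisfy the equation.

No such integers exist.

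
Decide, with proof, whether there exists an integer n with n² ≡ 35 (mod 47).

47 is prime, so by Euler's criterion 35 is a square mod 47 iff 35^((47−1)/2) = 35^23 ≡ 1 (mod 47).
Repeated squaring mod 47: 35^2 = 1225 ≡ 3; 35^4 ≡ 3² = 9 ≡ 9; 35^8 ≡ 9² = 81 ≡ 34; 35^16 ≡ 34² = 1156 ≡ 28.
Since 23 = 16 + 4 + 2 + 1, 35^23 ≡ 28 · 9 · 3 · 35; multiplying out mod 47: 28·9 = 252 ≡ 17, then 17·3 = 51 ≡ 4, then 4·35 = 140 ≡ 46. Thus 35^23 ≡ 46 ≡ −1 (mod 47).
By Euler's criterion 35 is a quadratic non-residue mod 47: no n satisfies n² ≡ 35 (mod 47).

No, no such integer exists.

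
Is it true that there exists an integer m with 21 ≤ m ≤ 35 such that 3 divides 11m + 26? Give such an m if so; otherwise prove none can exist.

m = 23

At m = 23 we get 11·23 + 26 = 279, and 279 = 3·93.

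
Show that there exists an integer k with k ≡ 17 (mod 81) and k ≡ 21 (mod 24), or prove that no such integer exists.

No, no such integer exists.

gcd(81, 24) = 3. If k ≡ 17 (mod 81) and k ≡ 21 (mod 24), then k ≡ 17 (mod 3) and k ≡ 21 (mod 3).
But 17 mod 3 = 2 while 21 mod 3 = 0, a contradiction.
Therefore no such k exists.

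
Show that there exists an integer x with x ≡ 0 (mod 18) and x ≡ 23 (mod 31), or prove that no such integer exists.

x = 54

gcd(18, 31) = 1, so the Chinese Remainder Theorem guarantees exactly one residue class mod 558 satisfying both.
Any solution of the first congruence is x = 0 + 18t; substituting into the second, 18t ≡ 23 − 0 ≡ 23 (mod 31).
Since 18·19 = 342 = 11·31 + 1, the inverse of 18 mod 31 is 19.
Therefore t ≡ 19·23 = 437 ≡ 3 (mod 31).
Taking t = 3 gives x = 0 + 18·3 = 54.
Indeed 54 ≡ 0 (mod 18) and 54 ≡ 23 (mod 31).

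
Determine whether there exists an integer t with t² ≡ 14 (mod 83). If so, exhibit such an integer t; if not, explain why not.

Apply Euler's criterion with the prime 83: 14 is a quadratic residue iff 14^41 ≡ 1 (mod 83), and a non-residue iff it is ≡ −1.
Squaring successively (mod 83): 14^2 = 196 ≡ 30; 14^4 ≡ 30² = 900 ≡ 70; 14^8 ≡ 70² = 4900 ≡ 3; 14^16 ≡ 3² = 9 ≡ 9; 14^32 ≡ 9² = 81 ≡ 81.
Since 41 = 32 + 8 + 1, 14^41 ≡ 81 · 3 · 14; multiplying out mod 83: 81·3 = 243 ≡ 77, then 77·14 = 1078 ≡ 82. Thus 14^41 ≡ 82 ≡ −1 (mod 83).
By Euler's criterion 14 is a quadratic non-residue mod 83: no t satisfies t² ≡ 14 (mod 83).

There is no such integer.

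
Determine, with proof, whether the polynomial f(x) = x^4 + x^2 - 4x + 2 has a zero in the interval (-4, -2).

f(-4) = 290 and f(-2) = 30, both positive, so a sign-change argument is unavailable; we show f keeps this sign on the whole interval.
Shift to the endpoint -2: with x = -2 − u (0 < u < 2), one computes f(-2 − u) = u^4 + 8u^3 + 25u^2 + 40u + 30.
All 5 nonzero coefficients of this polynomial in u are positive; hence for u > 0 the value is a sum of positive terms (the constant 30 among them).
Therefore f(x) > 0 throughout (-4, -2), and f has no zero there.

No.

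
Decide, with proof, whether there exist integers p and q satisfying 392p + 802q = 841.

There are no such integers.

gcd(392, 802) = 2, so every integer of the form 392p + 802q is a multiple of 2.
However 841 leaves remainder 1 on division by 2.
Hence no integers p, q satisfy the equation.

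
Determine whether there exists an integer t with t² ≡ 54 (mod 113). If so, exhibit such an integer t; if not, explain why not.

Apply Euler's criterion with the prime 113: 54 is a quadratic residue iff 54^56 ≡ 1 (mod 113), and a non-residue iff it is ≡ −1.
Squaring successively (mod 113): 54^2 = 2916 ≡ 91; 54^4 ≡ 91² = 8281 ≡ 32; 54^8 ≡ 32² = 1024 ≡ 7; 54^16 ≡ 7² = 49 ≡ 49; 54^32 ≡ 49² = 2401 ≡ 28.
Since 56 = 32 + 16 + 8, 54^56 ≡ 28 · 49 · 7; multiplying out mod 113: 28·49 = 1372 ≡ 16, then 16·7 = 112 ≡ 112. Thus 54^56 ≡ 112 ≡ −1 (mod 113).
By Euler's criterion 54 is a quadratic non-residue mod 113: no t satisfies t² ≡ 54 (mod 113).

There is no such integer.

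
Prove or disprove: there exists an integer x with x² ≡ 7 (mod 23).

Apply Euler's criterion with the prime 23: 7 is a quadratic residue iff 7^11 ≡ 1 (mod 23), and a non-residue iff it is ≡ −1.
Repeated squaring mod 23: 7^2 = 49 ≡ 3; 7^4 ≡ 3² = 9 ≡ 9; 7^8 ≡ 9² = 81 ≡ 12.
Since 11 = 8 + 2 + 1, 7^11 ≡ 12 · 3 · 7; multiplying out mod 23: 12·3 = 36 ≡ 13, then 13·7 = 91 ≡ 22. Thus 7^11 ≡ 22 ≡ −1 (mod 23).
By Euler's criterion 7 is a quadratic non-residue mod 23: no x satisfies x² ≡ 7 (mod 23).

No, no such integer exists.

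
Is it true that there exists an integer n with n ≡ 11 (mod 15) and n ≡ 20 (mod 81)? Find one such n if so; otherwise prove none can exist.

Here gcd(15, 81) = 3, and both 11 and 20 leave remainder 2 mod 3, so the system is consistent.
The integers ≡ 11 (mod 15) are 11, 26, 41, 56, 71, 86, 101, …; their remainders mod 81 are 11, 26, 41, 56, 71, 5, 20, so n = 101 is the first that is ≡ 20 (mod 81).
Verify: 101 = 6·15 + 11 and 101 = 1·81 + 20. ✓

n = 101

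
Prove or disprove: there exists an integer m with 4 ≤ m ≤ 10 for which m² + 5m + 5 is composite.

m = 10

At m = 10: 10² + 5·10 + 5 = 155 = 5·31, which is composite.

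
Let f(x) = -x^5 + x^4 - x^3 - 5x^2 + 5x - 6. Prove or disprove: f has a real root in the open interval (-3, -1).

f(-3) = 285 and f(-1) = -13, which have opposite signs.
f is continuous everywhere (it is a polynomial), in particular on [-3, -1].
By the Intermediate Value Theorem, f takes the value 0 somewhere in the open interval.

Yes, f has a root in the interval.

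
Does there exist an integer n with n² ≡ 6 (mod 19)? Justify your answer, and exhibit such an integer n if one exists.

n = 5

Take n = 5. Then 5² = 25 = 1·19 + 6, so 5² ≡ 6 (mod 19).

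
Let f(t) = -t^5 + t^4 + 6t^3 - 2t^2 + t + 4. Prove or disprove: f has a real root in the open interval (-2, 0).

f(-2) = -6 and f(0) = 4, which have opposite signs.
Since f is a polynomial it is continuous on [-2, 0].
By the Intermediate Value Theorem, f takes the value 0 somewhere in the open interval.

Such a root exists.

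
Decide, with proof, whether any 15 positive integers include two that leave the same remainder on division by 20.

No, the set {69, 70, 71, 72, 73, 74, 75, 76, 77, 78, 79, 80, 81, 82, 83} is a counterexample.

Consider the 15 integers 69, 70, …, 83. They lie in distinct residue classes modulo 20, since 15 ≤ 20.
So no two of them leave the same remainder on division by 20; the claim fails for this set.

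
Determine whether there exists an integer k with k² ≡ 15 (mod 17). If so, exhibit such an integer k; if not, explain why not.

k = 10

k = 10 works: 10² = 100, and 100 − 15 = 85 = 5·17.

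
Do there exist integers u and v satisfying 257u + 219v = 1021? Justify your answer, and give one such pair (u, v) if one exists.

u = 194, v = -223

257 and 219 are coprime, so 257u + 219v ranges over all of ℤ.
Euclidean algorithm: 257 = 1·219 + 38, 219 = 5·38 + 29, 38 = 1·29 + 9, 29 = 3·9 + 2, 9 = 4·2 + 1, 2 = 2·1 + 0.
Working back up the chain: 1 = 9 − 4·2 = 9 − 4·(29 − 3·9) = −4·29 + 13·9 = −4·29 + 13·(38 − 1·29) = 13·38 − 17·29 = 13·38 − 17·(219 − 5·38) = −17·219 + 98·38 = −17·219 + 98·(257 − 1·219) = 98·257 − 115·219. So 257·98 + 219·(-115) = 1.
Multiplying through by 1021: u = 98·1021 = 100058, v = (-115)·1021 = -117415 is a solution.
Shifting by a multiple of (219, −257) keeps it a solution: u = 100058 − 456·219 = 194, v = -117415 + 456·257 = -223.
Indeed 257·194 + 219·(-223) = 49858 − 48837 = 1021.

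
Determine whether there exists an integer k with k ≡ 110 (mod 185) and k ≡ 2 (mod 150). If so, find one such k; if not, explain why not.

gcd(185, 150) = 5. If k ≡ 110 (mod 185) and k ≡ 2 (mod 150), then k ≡ 110 (mod 5) and k ≡ 2 (mod 5).
These are incompatible: 110 − 2 = 108 is not divisible by 5.
So no integer satisfies both congruences.

No, no such integer exists.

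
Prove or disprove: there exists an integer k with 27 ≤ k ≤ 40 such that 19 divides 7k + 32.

At k = 27 the value 221 is not a multiple of 19. k = 28 works, since 7·28 + 32 = 228 = 12·19.

k = 28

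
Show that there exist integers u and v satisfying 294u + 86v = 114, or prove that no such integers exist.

gcd(294, 86) = 2, and 2 divides 114, so integer solutions exist.
Dividing through by 2 reduces the equation to 147u + 43v = 57.
Run the Euclidean algorithm on 147 and 43: 147 = 3·43 + 18, 43 = 2·18 + 7, 18 = 2·7 + 4, 7 = 1·4 + 3, 4 = 1·3 + 1, 3 = 3·1 + 0.
Unwinding: 1 = 4 − 1·3 = 4 − (7 − 1·4) = −7 + 2·4 = −7 + 2·(18 − 2·7) = 2·18 − 5·7 = 2·18 − 5·(43 − 2·18) = −5·43 + 12·18 = −5·43 + 12·(147 − 3·43) = 12·147 − 41·43, i.e. 147·12 + 43·(-41) = 1.
Scaling by 57 gives the particular solution (u, v) = (684, -2337).
Subtracting 15·43 from u and adding 15·147 to v gives the tidier solution (39, -132).
Indeed 294·39 + 86·(-132) = 11466 − 11352 = 114.

u = 39, v = -132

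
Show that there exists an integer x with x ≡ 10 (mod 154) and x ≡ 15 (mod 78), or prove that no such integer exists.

gcd(154, 78) = 2. If x ≡ 10 (mod 154) and x ≡ 15 (mod 78), then x ≡ 10 (mod 2) and x ≡ 15 (mod 2).
These are incompatible: 10 − 15 = -5 is not divisible by 2.
Hence the system has no solution.

No, no such integer exists.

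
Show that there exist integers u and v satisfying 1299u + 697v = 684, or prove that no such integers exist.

1299 and 697 are coprime, so 1299u + 697v ranges over all of ℤ.
Euclidean algorithm: 1299 = 1·697 + 602, 697 = 1·602 + 95, 602 = 6·95 + 32, 95 = 2·32 + 31, 32 = 1·31 + 1, 31 = 31·1 + 0.
Back-substituting, 1 = 32 − 1·31 = 32 − (95 − 2·32) = −95 + 3·32 = −95 + 3·(602 − 6·95) = 3·602 − 19·95 = 3·602 − 19·(697 − 1·602) = −19·697 + 22·602 = −19·697 + 22·(1299 − 1·697) = 22·1299 − 41·697; that is, 1299·22 + 697·(-41) = 1.
Multiplying through by 684: u = 22·684 = 15048, v = (-41)·684 = -28044 is a solution.
Subtracting 21·697 from u and adding 21·1299 to v gives the tidier solution (411, -765).
Check: 1299·411 + 697·(-765) = 533889 − 533205 = 684. ✓

u = 411, v = -765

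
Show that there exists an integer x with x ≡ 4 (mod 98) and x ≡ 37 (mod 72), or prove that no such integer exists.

Both moduli are multiples of 2 = gcd(98, 72), so any solution would satisfy x ≡ 4 and x ≡ 37 modulo 2 simultaneously.
These are incompatible: 4 − 37 = -33 is not divisible by 2.
Hence the system has no solution.

There is no such integer.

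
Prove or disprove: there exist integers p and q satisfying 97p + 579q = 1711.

p = 334, q = -53

Since gcd(97, 579) = 1, every integer is an integer combination of 97 and 579.
Euclidean algorithm: 579 = 5·97 + 94, 97 = 1·94 + 3, 94 = 31·3 + 1, 3 = 3·1 + 0.
Unwinding: 1 = 94 − 31·3 = 94 − 31·(97 − 1·94) = −31·97 + 32·94 = −31·97 + 32·(579 − 5·97) = 32·579 − 191·97, i.e. 97·(-191) + 579·32 = 1.
Times 1711: 97·(-326801) + 579·54752 = 1711, so (-326801, 54752) solves it.
The general solution is p = -326801 + 579k, q = 54752 − 97k; taking k = 565 gives the smaller pair p = 334, q = -53.
Check: 97·334 + 579·(-53) = 32398 − 30687 = 1711. ✓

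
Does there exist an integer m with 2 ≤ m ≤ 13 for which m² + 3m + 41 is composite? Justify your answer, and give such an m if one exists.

m = 8

At m = 8: 8² + 3·8 + 41 = 129 = 3·43, which is composite.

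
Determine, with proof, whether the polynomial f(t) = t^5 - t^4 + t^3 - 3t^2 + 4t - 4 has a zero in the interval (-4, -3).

No such root exists.

The endpoint values f(-4) = -1412 and f(-3) = -394 are both negative. Claim: f(t) < 0 for every t in (-4, -3).
Shift to the endpoint -3: with t = -3 − u (0 < u < 1), one computes f(-3 − u) = -u^5 - 16u^4 - 103u^3 - 336u^2 - 562u - 394.
The nonzero coefficients here are all negative, so for u > 0 every term is negative (or zero), and the constant term -394 is strictly negative.
So f is strictly negative on (-4, -3); no root exists in the interval.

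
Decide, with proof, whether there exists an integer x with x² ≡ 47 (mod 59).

No such integer exists.

Apply Euler's criterion with the prime 59: 47 is a quadratic residue iff 47^29 ≡ 1 (mod 59), and a non-residue iff it is ≡ −1.
Squaring successively (mod 59): 47^2 = 2209 ≡ 26; 47^4 ≡ 26² = 676 ≡ 27; 47^8 ≡ 27² = 729 ≡ 21; 47^16 ≡ 21² = 441 ≡ 28.
Since 29 = 16 + 8 + 4 + 1, 47^29 ≡ 28 · 21 · 27 · 47; multiplying out mod 59: 28·21 = 588 ≡ 57, then 57·27 = 1539 ≡ 5, then 5·47 = 235 ≡ 58. Thus 47^29 ≡ 58 ≡ −1 (mod 59).
By Euler's criterion 47 is a quadratic non-residue mod 59: no x satisfies x² ≡ 47 (mod 59).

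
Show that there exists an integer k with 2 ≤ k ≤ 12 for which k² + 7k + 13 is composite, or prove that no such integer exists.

k = 4

At k = 4: 4² + 7·4 + 13 = 57 = 3·19, which is composite.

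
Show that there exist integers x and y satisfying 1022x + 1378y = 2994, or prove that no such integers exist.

x = 189, y = -138

Since gcd(1022, 1378) = 2 and 2994 = 2·1497, Bézout's identity guarantees a solution.
Dividing through by 2 reduces the equation to 511x + 689y = 1497.
Dividing repeatedly: 689 = 1·511 + 178, 511 = 2·178 + 155, 178 = 1·155 + 23, 155 = 6·23 + 17, 23 = 1·17 + 6, 17 = 2·6 + 5, 6 = 1·5 + 1, 5 = 5·1 + 0.
Working back up the chain: 1 = 6 − 1·5 = 6 − (17 − 2·6) = −17 + 3·6 = −17 + 3·(23 − 1·17) = 3·23 − 4·17 = 3·23 − 4·(155 − 6·23) = −4·155 + 27·23 = −4·155 + 27·(178 − 1·155) = 27·178 − 31·155 = 27·178 − 31·(511 − 2·178) = −31·511 + 89·178 = −31·511 + 89·(689 − 1·511) = 89·689 − 120·511. So 511·(-120) + 689·89 = 1.
Times 1497: 511·(-179640) + 689·133233 = 1497, so (-179640, 133233) solves it.
Adding 261·689 to x and subtracting 261·511 from y gives the tidier solution (189, -138).
Check: 1022·189 + 1378·(-138) = 193158 − 190164 = 2994. ✓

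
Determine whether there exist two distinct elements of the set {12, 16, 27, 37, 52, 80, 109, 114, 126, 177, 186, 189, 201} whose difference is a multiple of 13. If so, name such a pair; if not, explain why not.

There is no such pair.

Two integers differ by a multiple of 13 exactly when they have the same residue mod 13. The residues are 12↦12, 16↦3, 27↦1, 37↦11, 52↦0, 80↦2, 109↦5, 114↦10, 126↦9, 177↦8, 186↦4, 189↦7, 201↦6.
No residue repeats among the 13 elements, so no pair has difference ≡ 0 (mod 13).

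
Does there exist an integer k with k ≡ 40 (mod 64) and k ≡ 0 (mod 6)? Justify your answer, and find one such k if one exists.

gcd(64, 6) = 2. A simultaneous solution exists iff 40 ≡ 0 (mod 2); here 40 mod 2 = 0 = 0 mod 2, so it does.
Step through k = 40, 40 + 64, 40 + 2·64, …: the values 40, 104, 168 reduce mod 6 to 4, 2, 0. The value 168 hits 0.
Check: 168 mod 64 = 40, 168 mod 6 = 0. ✓

k = 168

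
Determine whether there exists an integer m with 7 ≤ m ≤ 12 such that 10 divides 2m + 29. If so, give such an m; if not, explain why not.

No, no such integer m in that range exists.

For m = 7, 8, …, 12 the values of 2m + 29 modulo 10 are 3, 5, 7, 9, 1, 3 respectively.
Since 0 is absent from this list, 10 ∤ 2m + 29 for every m with 7 ≤ m ≤ 12.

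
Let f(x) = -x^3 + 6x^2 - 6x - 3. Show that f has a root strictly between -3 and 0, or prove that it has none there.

f(-3) = 96 and f(0) = -3, which have opposite signs.
Since f is a polynomial it is continuous on [-3, 0].
By the Intermediate Value Theorem, f takes the value 0 somewhere in the open interval.

Such a root exists.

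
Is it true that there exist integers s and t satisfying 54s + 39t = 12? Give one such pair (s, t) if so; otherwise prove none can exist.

Since gcd(54, 39) = 3 and 12 = 3·4, Bézout's identity guarantees a solution.
Dividing through by 3 reduces the equation to 18s + 13t = 4.
Dividing repeatedly: 18 = 1·13 + 5, 13 = 2·5 + 3, 5 = 1·3 + 2, 3 = 1·2 + 1, 2 = 2·1 + 0.
Unwinding: 1 = 3 − 1·2 = 3 − (5 − 1·3) = −5 + 2·3 = −5 + 2·(13 − 2·5) = 2·13 − 5·5 = 2·13 − 5·(18 − 1·13) = −5·18 + 7·13, i.e. 18·(-5) + 13·7 = 1.
Multiplying through by 4: s = (-5)·4 = -20, t = 7·4 = 28 is a solution.
Adding 2·13 to s and subtracting 2·18 from t gives the tidier solution (6, -8).
Check: 54·6 + 39·(-8) = 324 − 312 = 12. ✓

s = 6, t = -8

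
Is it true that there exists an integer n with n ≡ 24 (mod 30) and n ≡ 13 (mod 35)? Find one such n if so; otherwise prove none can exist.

gcd(30, 35) = 5. If n ≡ 24 (mod 30) and n ≡ 13 (mod 35), then n ≡ 24 (mod 5) and n ≡ 13 (mod 5).
However 24 ≡ 4 and 13 ≡ 3 (mod 5), and 4 ≠ 3.
So no integer satisfies both congruences.

No, no such integer exists.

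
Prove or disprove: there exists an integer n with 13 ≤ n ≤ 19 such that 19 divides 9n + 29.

At n = 13, 9·13 + 29 = 146 ≡ 13 (mod 19), and each step in n adds 9, giving residues 13, 3, 12, 2, 11, 1, 10 for n = 13, 14, …, 19.
Since 0 is absent from this list, 19 ∤ 9n + 29 for every n with 13 ≤ n ≤ 19.

No, no such integer n in that range exists.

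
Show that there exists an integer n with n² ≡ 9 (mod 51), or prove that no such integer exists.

n = 48 works: 48² = 2304, and 2304 − 9 = 2295 = 45·51.

n = 48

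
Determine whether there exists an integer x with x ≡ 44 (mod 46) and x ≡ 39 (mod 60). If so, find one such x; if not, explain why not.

Reduce both congruences modulo 2, which divides 46 and 60: they say x ≡ 44 (mod 2) and x ≡ 39 (mod 2).
But 44 mod 2 = 0 while 39 mod 2 = 1, a contradiction.
Therefore no such x exists.

No, no such integer exists.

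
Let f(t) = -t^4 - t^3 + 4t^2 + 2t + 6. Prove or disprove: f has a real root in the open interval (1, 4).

Yes, f has a root in the interval.

f(1) = 10 and f(4) = -242, which have opposite signs.
As a polynomial, f is continuous on every closed interval.
By the Intermediate Value Theorem f must vanish at some point of (1, 4).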